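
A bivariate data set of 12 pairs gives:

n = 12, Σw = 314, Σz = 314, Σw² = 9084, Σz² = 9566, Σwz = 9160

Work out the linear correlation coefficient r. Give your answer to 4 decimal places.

0.8720

r = (nΣwz − ΣwΣz) / √[(nΣw² − (Σw)²)(nΣz² − (Σz)²)]
Numerator: 12×9160 − 314×314 = 11324
Denominator: √[(109008 − 98596)(114792 − 98596)] = √[10412 × 16196] = 12985.8674
r = 11324 / 12985.8674 ≈ 0.8720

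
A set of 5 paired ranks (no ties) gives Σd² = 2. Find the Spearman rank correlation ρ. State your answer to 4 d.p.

0.9000

ρ = 1 − 6Σd² / [n(n²−1)] = 1 − 6×2 / (5×24)
  = 1 − 12/120 = 1 − 0.10000 ≈ 0.9000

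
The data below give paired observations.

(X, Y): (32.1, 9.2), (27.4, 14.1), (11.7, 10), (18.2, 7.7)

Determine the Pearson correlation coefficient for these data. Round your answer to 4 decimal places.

n = 4, ΣX = 89.4, ΣY = 41, ΣX² = 2249.3, ΣY² = 442.74, ΣXY = 938.8
nΣXY − ΣXΣY = 3755.2 − 3665.4 = 89.8
nΣX² − (ΣX)² = 8997.2 − 7992.36 = 1004.84; nΣY² − (ΣY)² = 1770.96 − 1681 = 89.96
r = 89.8 / √(1004.84 × 89.96) = 89.8 / 300.6583 ≈ 0.2987

0.2987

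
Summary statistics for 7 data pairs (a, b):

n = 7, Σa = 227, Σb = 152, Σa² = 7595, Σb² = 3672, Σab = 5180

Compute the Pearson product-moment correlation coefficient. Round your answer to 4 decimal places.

0.8514

r = (nΣab − ΣaΣb) / √[(nΣa² − (Σa)²)(nΣb² − (Σb)²)]
Numerator: 7×5180 − 227×152 = 1756
Denominator: √[(53165 − 51529)(25704 − 23104)] = √[1636 × 2600] = 2062.4258
r = 1756 / 2062.4258 ≈ 0.8514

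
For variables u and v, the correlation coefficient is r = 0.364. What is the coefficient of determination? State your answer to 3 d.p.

0.132

r² = (0.364)² = 0.132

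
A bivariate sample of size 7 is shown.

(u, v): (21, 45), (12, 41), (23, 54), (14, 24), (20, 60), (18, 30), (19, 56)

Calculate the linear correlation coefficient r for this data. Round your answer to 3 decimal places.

n = 7, Σu = 127, Σv = 310, Σu² = 2395, Σv² = 14834, Σuv = 5819
nΣuv − ΣuΣv = 40733 − 39370 = 1363
nΣu² − (Σu)² = 16765 − 16129 = 636; nΣv² − (Σv)² = 103838 − 96100 = 7738
r = 1363 / √(636 × 7738) = 1363 / 2218.4157 ≈ 0.614

0.614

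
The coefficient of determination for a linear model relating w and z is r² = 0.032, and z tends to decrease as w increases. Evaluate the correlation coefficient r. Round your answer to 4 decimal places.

|r| = √0.032 = 0.1789
The association is negative, so r = −0.1789.

-0.1789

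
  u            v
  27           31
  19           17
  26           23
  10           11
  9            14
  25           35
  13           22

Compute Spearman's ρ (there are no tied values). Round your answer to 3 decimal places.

Rank u: 7, 4, 6, 2, 1, 5, 3
Rank v: 6, 3, 5, 1, 2, 7, 4
d = rank(u) − rank(v): 1, 1, 1, 1, -1, -2, -1; Σd² = 10
ρ = 1 − 6Σd² / [n(n²−1)] = 1 − 6×10 / (7×48) = 1 − 60/336 ≈ 0.821

0.821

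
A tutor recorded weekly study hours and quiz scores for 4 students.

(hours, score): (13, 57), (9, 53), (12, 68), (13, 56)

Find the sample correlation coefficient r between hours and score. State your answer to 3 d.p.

n = 4, Σx = 47, Σy = 234, Σx² = 563, Σy² = 13818, Σxy = 2762
nΣxy − ΣxΣy = 11048 − 10998 = 50
nΣx² − (Σx)² = 2252 − 2209 = 43; nΣy² − (Σy)² = 55272 − 54756 = 516
r = 50 / √(43 × 516) = 50 / 148.9564 ≈ 0.336

0.336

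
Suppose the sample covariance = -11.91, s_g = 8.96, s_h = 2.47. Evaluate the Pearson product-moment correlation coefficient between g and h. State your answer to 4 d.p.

r = Cov(g,h) / (s_g · s_h) = -11.91 / (8.96 × 2.47)
  = -11.91 / 22.1312 ≈ -0.5382

-0.5382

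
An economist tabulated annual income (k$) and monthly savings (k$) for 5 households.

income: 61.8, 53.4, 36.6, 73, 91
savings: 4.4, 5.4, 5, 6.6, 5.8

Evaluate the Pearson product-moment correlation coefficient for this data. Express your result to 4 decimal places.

0.5145

n = 5, Σx = 315.8, Σy = 27.2, Σx² = 21620.36, Σy² = 150.72, Σxy = 1752.88
nΣxy − ΣxΣy = 8764.4 − 8589.76 = 174.64
nΣx² − (Σx)² = 108101.8 − 99729.64 = 8372.16; nΣy² − (Σy)² = 753.6 − 739.84 = 13.76
r = 174.64 / √(8372.16 × 13.76) = 174.64 / 339.4126 ≈ 0.5145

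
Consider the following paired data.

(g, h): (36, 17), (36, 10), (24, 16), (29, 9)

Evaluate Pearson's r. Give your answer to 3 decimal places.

n = 4, Σg = 125, Σh = 52, Σg² = 4009, Σh² = 726, Σgh = 1617
nΣgh − ΣgΣh = 6468 − 6500 = -32
nΣg² − (Σg)² = 16036 − 15625 = 411; nΣh² − (Σh)² = 2904 − 2704 = 200
r = -32 / √(411 × 200) = -32 / 286.7054 ≈ -0.112

-0.112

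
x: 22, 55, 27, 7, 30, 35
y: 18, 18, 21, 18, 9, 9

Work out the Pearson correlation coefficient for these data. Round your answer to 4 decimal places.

n = 6, Σx = 176, Σy = 93, Σx² = 6412, Σy² = 1575, Σxy = 2664
nΣxy − ΣxΣy = 15984 − 16368 = -384
nΣx² − (Σx)² = 38472 − 30976 = 7496; nΣy² − (Σy)² = 9450 − 8649 = 801
r = -384 / √(7496 × 801) = -384 / 2450.3665 ≈ -0.1567

-0.1567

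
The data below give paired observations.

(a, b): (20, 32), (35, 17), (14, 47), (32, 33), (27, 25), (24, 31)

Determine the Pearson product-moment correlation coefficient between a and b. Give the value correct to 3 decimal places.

-0.830

n = 6, Σa = 152, Σb = 185, Σa² = 4150, Σb² = 6197, Σab = 4368
nΣab − ΣaΣb = 26208 − 28120 = -1912
nΣa² − (Σa)² = 24900 − 23104 = 1796; nΣb² − (Σb)² = 37182 − 34225 = 2957
r = -1912 / √(1796 × 2957) = -1912 / 2304.5112 ≈ -0.830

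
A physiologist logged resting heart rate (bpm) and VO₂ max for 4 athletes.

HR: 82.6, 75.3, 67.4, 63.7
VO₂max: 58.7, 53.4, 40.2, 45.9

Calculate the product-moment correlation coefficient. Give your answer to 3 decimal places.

0.888

n = 4, Σx = 289, Σy = 198.2, Σx² = 21093.3, Σy² = 10020.1, Σxy = 14502.95
nΣxy − ΣxΣy = 58011.8 − 57279.8 = 732
nΣx² − (Σx)² = 84373.2 − 83521 = 852.2; nΣy² − (Σy)² = 40080.4 − 39283.24 = 797.16
r = 732 / √(852.2 × 797.16) = 732 / 824.2207 ≈ 0.888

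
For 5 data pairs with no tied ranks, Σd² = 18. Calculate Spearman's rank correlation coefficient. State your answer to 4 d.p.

0.1000

ρ = 1 − 6Σd² / [n(n²−1)] = 1 − 6×18 / (5×24)
  = 1 − 108/120 = 1 − 0.90000 ≈ 0.1000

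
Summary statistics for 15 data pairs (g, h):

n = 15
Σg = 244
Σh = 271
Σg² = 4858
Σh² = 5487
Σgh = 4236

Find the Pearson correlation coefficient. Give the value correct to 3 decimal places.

-0.238

r = (nΣgh − ΣgΣh) / √[(nΣg² − (Σg)²)(nΣh² − (Σh)²)]
Numerator: 15×4236 − 244×271 = -2584
Denominator: √[(72870 − 59536)(82305 − 73441)] = √[13334 × 8864] = 10871.6409
r = -2584 / 10871.6409 ≈ -0.238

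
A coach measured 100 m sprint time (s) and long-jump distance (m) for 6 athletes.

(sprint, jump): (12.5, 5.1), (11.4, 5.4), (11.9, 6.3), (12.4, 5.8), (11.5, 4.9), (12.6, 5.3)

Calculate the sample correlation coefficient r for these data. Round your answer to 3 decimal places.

0.067

n = 6, Σx = 72.3, Σy = 32.8, Σx² = 872.59, Σy² = 180.6, Σxy = 395.33
nΣxy − ΣxΣy = 2371.98 − 2371.44 = 0.54
nΣx² − (Σx)² = 5235.54 − 5227.29 = 8.25; nΣy² − (Σy)² = 1083.6 − 1075.84 = 7.76
r = 0.54 / √(8.25 × 7.76) = 0.54 / 8.0012 ≈ 0.067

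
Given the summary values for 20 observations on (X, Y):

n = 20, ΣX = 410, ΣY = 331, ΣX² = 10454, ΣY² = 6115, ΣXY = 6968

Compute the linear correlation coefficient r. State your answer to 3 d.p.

0.160

r = (nΣXY − ΣXΣY) / √[(nΣX² − (ΣX)²)(nΣY² − (ΣY)²)]
Numerator: 20×6968 − 410×331 = 3650
Denominator: √[(209080 − 168100)(122300 − 109561)] = √[40980 × 12739] = 22848.2870
r = 3650 / 22848.2870 ≈ 0.160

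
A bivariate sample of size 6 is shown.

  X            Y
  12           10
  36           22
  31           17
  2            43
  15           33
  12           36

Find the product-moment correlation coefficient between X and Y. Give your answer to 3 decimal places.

n = 6, ΣX = 108, ΣY = 161, ΣX² = 2774, ΣY² = 5107, ΣXY = 2452
nΣXY − ΣXΣY = 14712 − 17388 = -2676
nΣX² − (ΣX)² = 16644 − 11664 = 4980; nΣY² − (ΣY)² = 30642 − 25921 = 4721
r = -2676 / √(4980 × 4721) = -2676 / 4848.7710 ≈ -0.552

-0.552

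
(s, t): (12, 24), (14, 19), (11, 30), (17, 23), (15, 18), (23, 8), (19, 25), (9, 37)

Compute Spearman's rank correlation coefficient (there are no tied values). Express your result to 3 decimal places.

-0.690

Rank s: 3, 4, 2, 6, 5, 8, 7, 1
Rank t: 5, 3, 7, 4, 2, 1, 6, 8
d = rank(s) − rank(t): -2, 1, -5, 2, 3, 7, 1, -7; Σd² = 142
ρ = 1 − 6Σd² / [n(n²−1)] = 1 − 6×142 / (8×63) = 1 − 852/504 ≈ -0.690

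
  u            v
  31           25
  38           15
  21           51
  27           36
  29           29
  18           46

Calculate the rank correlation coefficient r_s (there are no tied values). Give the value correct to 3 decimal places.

Rank u: 5, 6, 2, 3, 4, 1
Rank v: 2, 1, 6, 4, 3, 5
d = rank(u) − rank(v): 3, 5, -4, -1, 1, -4; Σd² = 68
ρ = 1 − 6Σd² / [n(n²−1)] = 1 − 6×68 / (6×35) = 1 − 408/210 ≈ -0.943

-0.943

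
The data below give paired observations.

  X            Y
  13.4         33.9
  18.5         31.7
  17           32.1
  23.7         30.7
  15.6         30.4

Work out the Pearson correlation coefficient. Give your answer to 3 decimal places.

n = 5, ΣX = 88.2, ΣY = 158.8, ΣX² = 1615.86, ΣY² = 5051.16, ΣXY = 2788.24
nΣXY − ΣXΣY = 13941.2 − 14006.16 = -64.96
nΣX² − (ΣX)² = 8079.3 − 7779.24 = 300.06; nΣY² − (ΣY)² = 25255.8 − 25217.44 = 38.36
r = -64.96 / √(300.06 × 38.36) = -64.96 / 107.2861 ≈ -0.605

-0.605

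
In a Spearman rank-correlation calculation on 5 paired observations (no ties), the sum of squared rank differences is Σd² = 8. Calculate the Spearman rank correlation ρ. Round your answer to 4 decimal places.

0.6000

ρ = 1 − 6Σd² / [n(n²−1)] = 1 − 6×8 / (5×24)
  = 1 − 48/120 = 1 − 0.40000 ≈ 0.6000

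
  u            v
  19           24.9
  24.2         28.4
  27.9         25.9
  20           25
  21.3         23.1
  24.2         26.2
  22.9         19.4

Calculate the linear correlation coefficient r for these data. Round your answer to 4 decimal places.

0.2669

n = 7, Σu = 159.5, Σv = 172.9, Σu² = 3688.79, Σv² = 4318.79, Σuv = 3953.32
nΣuv − ΣuΣv = 27673.24 − 27577.55 = 95.69
nΣu² − (Σu)² = 25821.53 − 25440.25 = 381.28; nΣv² − (Σv)² = 30231.53 − 29894.41 = 337.12
r = 95.69 / √(381.28 × 337.12) = 95.69 / 358.5207 ≈ 0.2669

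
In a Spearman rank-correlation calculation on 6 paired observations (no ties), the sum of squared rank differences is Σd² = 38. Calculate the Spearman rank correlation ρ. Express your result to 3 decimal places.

-0.086

ρ = 1 − 6Σd² / [n(n²−1)] = 1 − 6×38 / (6×35)
  = 1 − 228/210 = 1 − 1.0857 ≈ -0.086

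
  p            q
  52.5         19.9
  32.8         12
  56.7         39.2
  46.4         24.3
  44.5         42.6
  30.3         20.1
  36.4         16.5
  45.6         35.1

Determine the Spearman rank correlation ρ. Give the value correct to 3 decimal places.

Rank p: 7, 2, 8, 6, 4, 1, 3, 5
Rank q: 3, 1, 7, 5, 8, 4, 2, 6
d = rank(p) − rank(q): 4, 1, 1, 1, -4, -3, 1, -1; Σd² = 46
ρ = 1 − 6Σd² / [n(n²−1)] = 1 − 6×46 / (8×63) = 1 − 276/504 ≈ 0.452

0.452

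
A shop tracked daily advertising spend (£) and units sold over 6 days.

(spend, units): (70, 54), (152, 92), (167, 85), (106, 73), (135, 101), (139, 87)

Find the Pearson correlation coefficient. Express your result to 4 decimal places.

0.8208

n = 6, Σx = 769, Σy = 492, Σx² = 104675, Σy² = 41704, Σxy = 65425
nΣxy − ΣxΣy = 392550 − 378348 = 14202
nΣx² − (Σx)² = 628050 − 591361 = 36689; nΣy² − (Σy)² = 250224 − 242064 = 8160
r = 14202 / √(36689 × 8160) = 14202 / 17302.6657 ≈ 0.8208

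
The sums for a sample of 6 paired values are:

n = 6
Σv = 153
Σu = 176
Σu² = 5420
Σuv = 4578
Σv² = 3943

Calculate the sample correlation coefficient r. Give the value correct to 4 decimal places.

r = (nΣuv − ΣuΣv) / √[(nΣu² − (Σu)²)(nΣv² − (Σv)²)]
Numerator: 6×4578 − 176×153 = 540
Denominator: √[(32520 − 30976)(23658 − 23409)] = √[1544 × 249] = 620.0452
r = 540 / 620.0452 ≈ 0.8709

0.8709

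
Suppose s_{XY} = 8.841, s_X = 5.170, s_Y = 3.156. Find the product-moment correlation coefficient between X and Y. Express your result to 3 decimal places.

r = Cov(X,Y) / (s_X · s_Y) = 8.841 / (5.170 × 3.156)
  = 8.841 / 16.3165 ≈ 0.542

0.542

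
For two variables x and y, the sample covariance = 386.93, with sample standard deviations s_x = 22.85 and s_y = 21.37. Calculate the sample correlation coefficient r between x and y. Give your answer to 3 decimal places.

0.792

r = Cov(x,y) / (s_x · s_y) = 386.93 / (22.85 × 21.37)
  = 386.93 / 488.3045 ≈ 0.792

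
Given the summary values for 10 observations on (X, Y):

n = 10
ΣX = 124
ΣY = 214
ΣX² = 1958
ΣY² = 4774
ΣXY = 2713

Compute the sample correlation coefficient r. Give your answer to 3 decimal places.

0.208

r = (nΣXY − ΣXΣY) / √[(nΣX² − (ΣX)²)(nΣY² − (ΣY)²)]
Numerator: 10×2713 − 124×214 = 594
Denominator: √[(19580 − 15376)(47740 − 45796)] = √[4204 × 1944] = 2858.7718
r = 594 / 2858.7718 ≈ 0.208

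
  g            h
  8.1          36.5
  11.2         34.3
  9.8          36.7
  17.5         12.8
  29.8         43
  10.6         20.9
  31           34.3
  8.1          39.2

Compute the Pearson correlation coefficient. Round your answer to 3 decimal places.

n = 8, Σg = 126.1, Σh = 257.7, Σg² = 2620.35, Σh² = 9018.41, Σgh = 4147.23
nΣgh − ΣgΣh = 33177.84 − 32495.97 = 681.87
nΣg² − (Σg)² = 20962.8 − 15901.21 = 5061.59; nΣh² − (Σh)² = 72147.28 − 66409.29 = 5737.99
r = 681.87 / √(5061.59 × 5737.99) = 681.87 / 5389.1885 ≈ 0.127

0.127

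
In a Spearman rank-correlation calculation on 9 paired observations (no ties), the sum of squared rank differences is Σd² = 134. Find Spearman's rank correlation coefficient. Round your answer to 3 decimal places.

ρ = 1 − 6Σd² / [n(n²−1)] = 1 − 6×134 / (9×80)
  = 1 − 804/720 = 1 − 1.1167 ≈ -0.117

-0.117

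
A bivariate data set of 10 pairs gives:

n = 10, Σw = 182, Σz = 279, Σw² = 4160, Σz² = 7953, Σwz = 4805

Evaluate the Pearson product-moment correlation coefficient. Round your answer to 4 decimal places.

-0.7210

r = (nΣwz − ΣwΣz) / √[(nΣw² − (Σw)²)(nΣz² − (Σz)²)]
Numerator: 10×4805 − 182×279 = -2728
Denominator: √[(41600 − 33124)(79530 − 77841)] = √[8476 × 1689] = 3783.6443
r = -2728 / 3783.6443 ≈ -0.7210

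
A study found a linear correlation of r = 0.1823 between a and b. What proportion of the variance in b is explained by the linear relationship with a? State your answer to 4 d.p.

0.0332

r² = (0.1823)² = 0.0332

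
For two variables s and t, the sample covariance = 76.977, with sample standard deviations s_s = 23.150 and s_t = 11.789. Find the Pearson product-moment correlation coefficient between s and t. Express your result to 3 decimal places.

0.282

r = Cov(s,t) / (s_s · s_t) = 76.977 / (23.150 × 11.789)
  = 76.977 / 272.9153 ≈ 0.282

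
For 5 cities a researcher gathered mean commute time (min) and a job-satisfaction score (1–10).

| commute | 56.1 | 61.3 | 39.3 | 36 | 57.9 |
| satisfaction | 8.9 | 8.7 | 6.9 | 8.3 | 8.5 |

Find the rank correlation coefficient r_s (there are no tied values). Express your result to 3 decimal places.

Rank commute: 3, 5, 2, 1, 4
Rank satisfaction: 5, 4, 1, 2, 3
d = rank(commute) − rank(satisfaction): -2, 1, 1, -1, 1; Σd² = 8
ρ = 1 − 6Σd² / [n(n²−1)] = 1 − 6×8 / (5×24) = 1 − 48/120 ≈ 0.600

0.600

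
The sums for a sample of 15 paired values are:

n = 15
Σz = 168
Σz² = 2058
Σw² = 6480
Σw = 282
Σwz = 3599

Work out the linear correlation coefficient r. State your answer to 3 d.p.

0.966

r = (nΣwz − ΣwΣz) / √[(nΣw² − (Σw)²)(nΣz² − (Σz)²)]
Numerator: 15×3599 − 282×168 = 6609
Denominator: √[(97200 − 79524)(30870 − 28224)] = √[17676 × 2646] = 6838.9104
r = 6609 / 6838.9104 ≈ 0.966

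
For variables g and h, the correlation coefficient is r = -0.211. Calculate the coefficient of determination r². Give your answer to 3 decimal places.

r² = (-0.211)² = 0.045

0.045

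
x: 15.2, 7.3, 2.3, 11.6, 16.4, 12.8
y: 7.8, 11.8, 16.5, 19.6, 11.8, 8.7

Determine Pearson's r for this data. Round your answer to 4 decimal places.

-0.4837

n = 6, Σx = 65.6, Σy = 76.2, Σx² = 856.98, Σy² = 1071.42, Σxy = 774.89
nΣxy − ΣxΣy = 4649.34 − 4998.72 = -349.38
nΣx² − (Σx)² = 5141.88 − 4303.36 = 838.52; nΣy² − (Σy)² = 6428.52 − 5806.44 = 622.08
r = -349.38 / √(838.52 × 622.08) = -349.38 / 722.2372 ≈ -0.4837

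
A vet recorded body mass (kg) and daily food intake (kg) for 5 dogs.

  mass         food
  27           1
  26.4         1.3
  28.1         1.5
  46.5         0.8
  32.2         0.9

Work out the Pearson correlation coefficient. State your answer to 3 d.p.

-0.671

n = 5, Σx = 160.2, Σy = 5.5, Σx² = 5414.66, Σy² = 6.39, Σxy = 169.65
nΣxy − ΣxΣy = 848.25 − 881.1 = -32.85
nΣx² − (Σx)² = 27073.3 − 25664.04 = 1409.26; nΣy² − (Σy)² = 31.95 − 30.25 = 1.7
r = -32.85 / √(1409.26 × 1.7) = -32.85 / 48.9463 ≈ -0.671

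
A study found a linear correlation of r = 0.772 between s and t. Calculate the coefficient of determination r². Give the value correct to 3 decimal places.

r² = (0.772)² = 0.596

0.596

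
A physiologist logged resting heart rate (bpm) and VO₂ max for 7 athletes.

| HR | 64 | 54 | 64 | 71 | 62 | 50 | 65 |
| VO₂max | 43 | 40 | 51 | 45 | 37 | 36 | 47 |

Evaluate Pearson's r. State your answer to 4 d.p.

n = 7, Σx = 430, Σy = 299, Σx² = 26718, Σy² = 12949, Σxy = 18520
nΣxy − ΣxΣy = 129640 − 128570 = 1070
nΣx² − (Σx)² = 187026 − 184900 = 2126; nΣy² − (Σy)² = 90643 − 89401 = 1242
r = 1070 / √(2126 × 1242) = 1070 / 1624.9591 ≈ 0.6585

0.6585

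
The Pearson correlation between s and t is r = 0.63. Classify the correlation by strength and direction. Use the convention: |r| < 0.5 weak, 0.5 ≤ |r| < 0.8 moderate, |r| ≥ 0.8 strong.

r = 0.63 > 0 so the relationship is positive.
|r| = 0.63, which falls in the moderate range.

moderate positive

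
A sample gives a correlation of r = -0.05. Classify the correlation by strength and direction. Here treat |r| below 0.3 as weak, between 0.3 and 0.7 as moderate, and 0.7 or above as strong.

r = -0.05 < 0 so the relationship is negative.
|r| = 0.05, which falls in the weak range.

weak negative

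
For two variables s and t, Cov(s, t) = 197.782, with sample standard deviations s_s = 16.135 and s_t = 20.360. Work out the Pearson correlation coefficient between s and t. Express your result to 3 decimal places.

0.602

r = Cov(s,t) / (s_s · s_t) = 197.782 / (16.135 × 20.360)
  = 197.782 / 328.5086 ≈ 0.602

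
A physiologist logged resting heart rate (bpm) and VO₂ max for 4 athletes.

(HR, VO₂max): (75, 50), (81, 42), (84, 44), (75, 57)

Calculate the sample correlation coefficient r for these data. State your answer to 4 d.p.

-0.8311

n = 4, Σx = 315, Σy = 193, Σx² = 24867, Σy² = 9449, Σxy = 15123
nΣxy − ΣxΣy = 60492 − 60795 = -303
nΣx² − (Σx)² = 99468 − 99225 = 243; nΣy² − (Σy)² = 37796 − 37249 = 547
r = -303 / √(243 × 547) = -303 / 364.5833 ≈ -0.8311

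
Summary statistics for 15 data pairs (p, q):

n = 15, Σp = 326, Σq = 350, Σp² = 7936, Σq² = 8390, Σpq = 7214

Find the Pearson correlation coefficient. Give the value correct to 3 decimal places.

-0.901

r = (nΣpq − ΣpΣq) / √[(nΣp² − (Σp)²)(nΣq² − (Σq)²)]
Numerator: 15×7214 − 326×350 = -5890
Denominator: √[(119040 − 106276)(125850 − 122500)] = √[12764 × 3350] = 6539.0672
r = -5890 / 6539.0672 ≈ -0.901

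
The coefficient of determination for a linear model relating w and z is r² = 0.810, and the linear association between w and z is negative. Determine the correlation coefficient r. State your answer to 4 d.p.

|r| = √0.810 = 0.9000
The association is negative, so r = −0.9000.

-0.9000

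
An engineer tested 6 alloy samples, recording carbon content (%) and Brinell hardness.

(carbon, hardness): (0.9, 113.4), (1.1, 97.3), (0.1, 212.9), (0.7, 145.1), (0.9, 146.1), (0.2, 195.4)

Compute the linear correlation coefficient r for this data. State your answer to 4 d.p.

n = 6, Σx = 3.9, Σy = 910.2, Σx² = 3.37, Σy² = 148233.64, Σxy = 502.52
nΣxy − ΣxΣy = 3015.12 − 3549.78 = -534.66
nΣx² − (Σx)² = 20.22 − 15.21 = 5.01; nΣy² − (Σy)² = 889401.84 − 828464.04 = 60937.8
r = -534.66 / √(5.01 × 60937.8) = -534.66 / 552.5381 ≈ -0.9676

-0.9676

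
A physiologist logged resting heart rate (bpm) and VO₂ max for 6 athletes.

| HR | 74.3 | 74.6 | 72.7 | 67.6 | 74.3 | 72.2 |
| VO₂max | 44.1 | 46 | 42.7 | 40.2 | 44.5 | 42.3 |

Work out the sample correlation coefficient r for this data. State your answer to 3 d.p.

0.924

n = 6, Σx = 435.7, Σy = 259.8, Σx² = 31674.03, Σy² = 11269.68, Σxy = 18890.45
nΣxy − ΣxΣy = 113342.7 − 113194.86 = 147.84
nΣx² − (Σx)² = 190044.18 − 189834.49 = 209.69; nΣy² − (Σy)² = 67618.08 − 67496.04 = 122.04
r = 147.84 / √(209.69 × 122.04) = 147.84 / 159.9705 ≈ 0.924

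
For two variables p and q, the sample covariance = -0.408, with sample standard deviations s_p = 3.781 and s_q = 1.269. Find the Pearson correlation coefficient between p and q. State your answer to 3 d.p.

-0.085

r = Cov(p,q) / (s_p · s_q) = -0.408 / (3.781 × 1.269)
  = -0.408 / 4.7981 ≈ -0.085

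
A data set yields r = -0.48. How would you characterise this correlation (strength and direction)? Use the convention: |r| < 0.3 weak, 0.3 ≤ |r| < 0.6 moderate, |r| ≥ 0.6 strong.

r = -0.48 < 0 so the relationship is negative.
|r| = 0.48, which falls in the moderate range.

moderate negative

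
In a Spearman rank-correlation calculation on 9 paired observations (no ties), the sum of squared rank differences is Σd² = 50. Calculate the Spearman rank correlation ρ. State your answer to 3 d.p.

ρ = 1 − 6Σd² / [n(n²−1)] = 1 − 6×50 / (9×80)
  = 1 − 300/720 = 1 − 0.4167 ≈ 0.583

0.583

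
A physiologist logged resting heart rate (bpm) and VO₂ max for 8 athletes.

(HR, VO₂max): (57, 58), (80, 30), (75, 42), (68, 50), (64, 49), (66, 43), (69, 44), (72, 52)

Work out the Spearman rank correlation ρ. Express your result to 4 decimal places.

-0.6429

Rank HR: 1, 8, 7, 4, 2, 3, 5, 6
Rank VO₂max: 8, 1, 2, 6, 5, 3, 4, 7
d = rank(HR) − rank(VO₂max): -7, 7, 5, -2, -3, 0, 1, -1; Σd² = 138
ρ = 1 − 6Σd² / [n(n²−1)] = 1 − 6×138 / (8×63) = 1 − 828/504 ≈ -0.6429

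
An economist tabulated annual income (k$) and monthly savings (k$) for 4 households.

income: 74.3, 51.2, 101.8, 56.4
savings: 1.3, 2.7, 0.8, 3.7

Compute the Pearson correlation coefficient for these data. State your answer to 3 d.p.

-0.860

n = 4, Σx = 283.7, Σy = 8.5, Σx² = 21686.13, Σy² = 23.31, Σxy = 524.95
nΣxy − ΣxΣy = 2099.8 − 2411.45 = -311.65
nΣx² − (Σx)² = 86744.52 − 80485.69 = 6258.83; nΣy² − (Σy)² = 93.24 − 72.25 = 20.99
r = -311.65 / √(6258.83 × 20.99) = -311.65 / 362.4539 ≈ -0.860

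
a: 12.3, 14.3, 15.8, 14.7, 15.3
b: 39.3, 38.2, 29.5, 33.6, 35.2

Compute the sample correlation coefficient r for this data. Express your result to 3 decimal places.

-0.826

n = 5, Σa = 72.4, Σb = 175.8, Σa² = 1055.6, Σb² = 6241.98, Σab = 2528.23
nΣab − ΣaΣb = 12641.15 − 12727.92 = -86.77
nΣa² − (Σa)² = 5278 − 5241.76 = 36.24; nΣb² − (Σb)² = 31209.9 − 30905.64 = 304.26
r = -86.77 / √(36.24 × 304.26) = -86.77 / 105.0066 ≈ -0.826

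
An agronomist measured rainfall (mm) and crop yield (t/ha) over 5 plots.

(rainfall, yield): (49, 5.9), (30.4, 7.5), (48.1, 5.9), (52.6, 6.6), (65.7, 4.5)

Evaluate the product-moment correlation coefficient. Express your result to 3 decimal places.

n = 5, Σx = 245.8, Σy = 30.4, Σx² = 12722.02, Σy² = 189.68, Σxy = 1443.7
nΣxy − ΣxΣy = 7218.5 − 7472.32 = -253.82
nΣx² − (Σx)² = 63610.1 − 60417.64 = 3192.46; nΣy² − (Σy)² = 948.4 − 924.16 = 24.24
r = -253.82 / √(3192.46 × 24.24) = -253.82 / 278.1820 ≈ -0.912

-0.912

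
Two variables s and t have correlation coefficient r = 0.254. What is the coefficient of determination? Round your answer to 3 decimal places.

r² = (0.254)² = 0.065

0.065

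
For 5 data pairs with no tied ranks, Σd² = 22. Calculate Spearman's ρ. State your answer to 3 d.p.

ρ = 1 − 6Σd² / [n(n²−1)] = 1 − 6×22 / (5×24)
  = 1 − 132/120 = 1 − 1.1000 ≈ -0.100

-0.100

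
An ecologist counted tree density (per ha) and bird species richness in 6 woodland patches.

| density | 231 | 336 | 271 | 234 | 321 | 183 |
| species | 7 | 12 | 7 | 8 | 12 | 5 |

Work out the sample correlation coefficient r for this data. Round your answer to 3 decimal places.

n = 6, Σx = 1576, Σy = 51, Σx² = 430984, Σy² = 475, Σxy = 14185
nΣxy − ΣxΣy = 85110 − 80376 = 4734
nΣx² − (Σx)² = 2585904 − 2483776 = 102128; nΣy² − (Σy)² = 2850 − 2601 = 249
r = 4734 / √(102128 × 249) = 4734 / 5042.8040 ≈ 0.939

0.939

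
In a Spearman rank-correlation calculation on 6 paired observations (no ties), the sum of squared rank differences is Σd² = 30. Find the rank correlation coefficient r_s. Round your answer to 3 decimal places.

0.143

ρ = 1 − 6Σd² / [n(n²−1)] = 1 − 6×30 / (6×35)
  = 1 − 180/210 = 1 − 0.8571 ≈ 0.143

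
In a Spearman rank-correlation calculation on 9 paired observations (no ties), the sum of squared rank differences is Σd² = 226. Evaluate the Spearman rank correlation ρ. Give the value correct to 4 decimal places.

ρ = 1 − 6Σd² / [n(n²−1)] = 1 − 6×226 / (9×80)
  = 1 − 1356/720 = 1 − 1.88333 ≈ -0.8833

-0.8833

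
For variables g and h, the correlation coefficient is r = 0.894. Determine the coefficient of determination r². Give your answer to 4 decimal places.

r² = (0.894)² = 0.7992

0.7992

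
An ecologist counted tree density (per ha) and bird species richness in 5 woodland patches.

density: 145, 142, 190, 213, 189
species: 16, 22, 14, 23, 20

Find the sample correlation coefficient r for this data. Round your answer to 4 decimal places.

n = 5, Σx = 879, Σy = 95, Σx² = 158379, Σy² = 1865, Σxy = 16783
nΣxy − ΣxΣy = 83915 − 83505 = 410
nΣx² − (Σx)² = 791895 − 772641 = 19254; nΣy² − (Σy)² = 9325 − 9025 = 300
r = 410 / √(19254 × 300) = 410 / 2403.3726 ≈ 0.1706

0.1706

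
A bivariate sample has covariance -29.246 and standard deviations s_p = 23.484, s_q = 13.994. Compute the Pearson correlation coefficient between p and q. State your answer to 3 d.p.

-0.089

r = Cov(p,q) / (s_p · s_q) = -29.246 / (23.484 × 13.994)
  = -29.246 / 328.6351 ≈ -0.089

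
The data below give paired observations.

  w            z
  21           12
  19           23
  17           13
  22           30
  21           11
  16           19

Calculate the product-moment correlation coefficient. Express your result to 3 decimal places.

0.188

n = 6, Σw = 116, Σz = 108, Σw² = 2272, Σz² = 2224, Σwz = 2105
nΣwz − ΣwΣz = 12630 − 12528 = 102
nΣw² − (Σw)² = 13632 − 13456 = 176; nΣz² − (Σz)² = 13344 − 11664 = 1680
r = 102 / √(176 × 1680) = 102 / 543.7647 ≈ 0.188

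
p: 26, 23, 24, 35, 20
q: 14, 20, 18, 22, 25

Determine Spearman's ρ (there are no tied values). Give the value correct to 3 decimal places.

-0.400

Rank p: 4, 2, 3, 5, 1
Rank q: 1, 3, 2, 4, 5
d = rank(p) − rank(q): 3, -1, 1, 1, -4; Σd² = 28
ρ = 1 − 6Σd² / [n(n²−1)] = 1 − 6×28 / (5×24) = 1 − 168/120 ≈ -0.400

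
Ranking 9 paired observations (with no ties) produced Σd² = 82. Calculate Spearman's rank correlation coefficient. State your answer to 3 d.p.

0.317

ρ = 1 − 6Σd² / [n(n²−1)] = 1 − 6×82 / (9×80)
  = 1 − 492/720 = 1 − 0.6833 ≈ 0.317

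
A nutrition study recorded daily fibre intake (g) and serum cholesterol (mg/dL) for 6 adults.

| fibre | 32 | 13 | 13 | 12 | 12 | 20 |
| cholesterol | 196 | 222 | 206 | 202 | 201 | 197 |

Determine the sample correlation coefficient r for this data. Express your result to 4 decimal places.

n = 6, Σx = 102, Σy = 1224, Σx² = 2050, Σy² = 250150, Σxy = 20612
nΣxy − ΣxΣy = 123672 − 124848 = -1176
nΣx² − (Σx)² = 12300 − 10404 = 1896; nΣy² − (Σy)² = 1500900 − 1498176 = 2724
r = -1176 / √(1896 × 2724) = -1176 / 2272.5985 ≈ -0.5175

-0.5175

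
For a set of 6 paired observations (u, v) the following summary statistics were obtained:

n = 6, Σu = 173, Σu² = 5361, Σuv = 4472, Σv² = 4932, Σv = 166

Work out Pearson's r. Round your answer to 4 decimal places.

r = (nΣuv − ΣuΣv) / √[(nΣu² − (Σu)²)(nΣv² − (Σv)²)]
Numerator: 6×4472 − 173×166 = -1886
Denominator: √[(32166 − 29929)(29592 − 27556)] = √[2237 × 2036] = 2134.1350
r = -1886 / 2134.1350 ≈ -0.8837

-0.8837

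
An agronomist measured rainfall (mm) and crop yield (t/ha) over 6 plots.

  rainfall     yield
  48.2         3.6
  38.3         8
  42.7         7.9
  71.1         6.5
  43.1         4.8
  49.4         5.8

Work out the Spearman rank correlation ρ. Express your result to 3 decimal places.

-0.486

Rank rainfall: 4, 1, 2, 6, 3, 5
Rank yield: 1, 6, 5, 4, 2, 3
d = rank(rainfall) − rank(yield): 3, -5, -3, 2, 1, 2; Σd² = 52
ρ = 1 − 6Σd² / [n(n²−1)] = 1 − 6×52 / (6×35) = 1 − 312/210 ≈ -0.486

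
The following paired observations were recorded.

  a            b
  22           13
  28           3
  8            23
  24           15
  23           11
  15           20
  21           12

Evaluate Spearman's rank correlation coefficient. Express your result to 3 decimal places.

-0.750

Rank a: 4, 7, 1, 6, 5, 2, 3
Rank b: 4, 1, 7, 5, 2, 6, 3
d = rank(a) − rank(b): 0, 6, -6, 1, 3, -4, 0; Σd² = 98
ρ = 1 − 6Σd² / [n(n²−1)] = 1 − 6×98 / (7×48) = 1 − 588/336 ≈ -0.750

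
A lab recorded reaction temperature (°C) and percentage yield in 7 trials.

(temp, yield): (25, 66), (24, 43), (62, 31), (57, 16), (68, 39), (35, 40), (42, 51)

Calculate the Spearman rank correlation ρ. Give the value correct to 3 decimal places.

-0.679

Rank temp: 2, 1, 6, 5, 7, 3, 4
Rank yield: 7, 5, 2, 1, 3, 4, 6
d = rank(temp) − rank(yield): -5, -4, 4, 4, 4, -1, -2; Σd² = 94
ρ = 1 − 6Σd² / [n(n²−1)] = 1 − 6×94 / (7×48) = 1 − 564/336 ≈ -0.679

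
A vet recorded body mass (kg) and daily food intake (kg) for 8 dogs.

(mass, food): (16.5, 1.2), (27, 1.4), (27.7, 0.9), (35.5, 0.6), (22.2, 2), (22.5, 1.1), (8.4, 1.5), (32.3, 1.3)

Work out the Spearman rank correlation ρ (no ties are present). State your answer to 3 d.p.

Rank mass: 2, 5, 6, 8, 3, 4, 1, 7
Rank food: 4, 6, 2, 1, 8, 3, 7, 5
d = rank(mass) − rank(food): -2, -1, 4, 7, -5, 1, -6, 2; Σd² = 136
ρ = 1 − 6Σd² / [n(n²−1)] = 1 − 6×136 / (8×63) = 1 − 816/504 ≈ -0.619

-0.619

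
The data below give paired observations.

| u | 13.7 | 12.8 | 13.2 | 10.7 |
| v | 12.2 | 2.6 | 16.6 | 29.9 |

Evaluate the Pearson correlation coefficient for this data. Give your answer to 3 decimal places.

-0.733

n = 4, Σu = 50.4, Σv = 61.3, Σu² = 640.26, Σv² = 1325.17, Σuv = 739.47
nΣuv − ΣuΣv = 2957.88 − 3089.52 = -131.64
nΣu² − (Σu)² = 2561.04 − 2540.16 = 20.88; nΣv² − (Σv)² = 5300.68 − 3757.69 = 1542.99
r = -131.64 / √(20.88 × 1542.99) = -131.64 / 179.4927 ≈ -0.733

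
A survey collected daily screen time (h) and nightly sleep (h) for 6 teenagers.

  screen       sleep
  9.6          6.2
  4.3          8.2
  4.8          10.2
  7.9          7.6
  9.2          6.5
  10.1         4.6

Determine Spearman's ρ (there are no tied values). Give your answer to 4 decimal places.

-0.9429

Rank screen: 5, 1, 2, 3, 4, 6
Rank sleep: 2, 5, 6, 4, 3, 1
d = rank(screen) − rank(sleep): 3, -4, -4, -1, 1, 5; Σd² = 68
ρ = 1 − 6Σd² / [n(n²−1)] = 1 − 6×68 / (6×35) = 1 − 408/210 ≈ -0.9429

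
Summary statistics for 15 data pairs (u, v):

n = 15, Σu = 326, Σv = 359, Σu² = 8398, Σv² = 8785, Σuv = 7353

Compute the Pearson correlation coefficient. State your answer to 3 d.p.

-0.893

r = (nΣuv − ΣuΣv) / √[(nΣu² − (Σu)²)(nΣv² − (Σv)²)]
Numerator: 15×7353 − 326×359 = -6739
Denominator: √[(125970 − 106276)(131775 − 128881)] = √[19694 × 2894] = 7549.4659
r = -6739 / 7549.4659 ≈ -0.893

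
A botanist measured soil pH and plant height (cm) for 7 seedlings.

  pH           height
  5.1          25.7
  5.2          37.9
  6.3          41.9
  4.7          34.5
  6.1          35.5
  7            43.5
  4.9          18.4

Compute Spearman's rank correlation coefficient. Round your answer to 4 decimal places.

Rank pH: 3, 4, 6, 1, 5, 7, 2
Rank height: 2, 5, 6, 3, 4, 7, 1
d = rank(pH) − rank(height): 1, -1, 0, -2, 1, 0, 1; Σd² = 8
ρ = 1 − 6Σd² / [n(n²−1)] = 1 − 6×8 / (7×48) = 1 − 48/336 ≈ 0.8571

0.8571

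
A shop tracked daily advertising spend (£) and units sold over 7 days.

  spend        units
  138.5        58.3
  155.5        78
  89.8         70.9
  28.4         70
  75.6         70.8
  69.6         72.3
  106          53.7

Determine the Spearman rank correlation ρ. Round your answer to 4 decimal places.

0.0357

Rank spend: 6, 7, 4, 1, 3, 2, 5
Rank units: 2, 7, 5, 3, 4, 6, 1
d = rank(spend) − rank(units): 4, 0, -1, -2, -1, -4, 4; Σd² = 54
ρ = 1 − 6Σd² / [n(n²−1)] = 1 − 6×54 / (7×48) = 1 − 324/336 ≈ 0.0357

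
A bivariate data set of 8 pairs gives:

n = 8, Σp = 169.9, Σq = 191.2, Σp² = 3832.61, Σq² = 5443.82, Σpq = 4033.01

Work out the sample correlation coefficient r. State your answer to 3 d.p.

r = (nΣpq − ΣpΣq) / √[(nΣp² − (Σp)²)(nΣq² − (Σq)²)]
Numerator: 8×4033.01 − 169.9×191.2 = -220.8
Denominator: √[(30660.88 − 28866.01)(43550.56 − 36557.44)] = √[1794.87 × 6993.12] = 3542.8437
r = -220.8 / 3542.8437 ≈ -0.062

-0.062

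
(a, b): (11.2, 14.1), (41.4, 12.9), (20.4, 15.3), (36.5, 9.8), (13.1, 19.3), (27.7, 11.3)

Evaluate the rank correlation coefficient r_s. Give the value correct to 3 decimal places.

Rank a: 1, 6, 3, 5, 2, 4
Rank b: 4, 3, 5, 1, 6, 2
d = rank(a) − rank(b): -3, 3, -2, 4, -4, 2; Σd² = 58
ρ = 1 − 6Σd² / [n(n²−1)] = 1 − 6×58 / (6×35) = 1 − 348/210 ≈ -0.657

-0.657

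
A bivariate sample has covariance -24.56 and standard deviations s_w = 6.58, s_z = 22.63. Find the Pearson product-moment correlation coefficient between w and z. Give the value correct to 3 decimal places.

r = Cov(w,z) / (s_w · s_z) = -24.56 / (6.58 × 22.63)
  = -24.56 / 148.9054 ≈ -0.165

-0.165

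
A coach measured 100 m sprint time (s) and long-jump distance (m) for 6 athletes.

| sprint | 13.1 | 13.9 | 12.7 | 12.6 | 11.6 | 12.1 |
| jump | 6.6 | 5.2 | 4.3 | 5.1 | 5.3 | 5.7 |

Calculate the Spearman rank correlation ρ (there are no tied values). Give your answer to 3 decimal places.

Rank sprint: 5, 6, 4, 3, 1, 2
Rank jump: 6, 3, 1, 2, 4, 5
d = rank(sprint) − rank(jump): -1, 3, 3, 1, -3, -3; Σd² = 38
ρ = 1 − 6Σd² / [n(n²−1)] = 1 − 6×38 / (6×35) = 1 − 228/210 ≈ -0.086

-0.086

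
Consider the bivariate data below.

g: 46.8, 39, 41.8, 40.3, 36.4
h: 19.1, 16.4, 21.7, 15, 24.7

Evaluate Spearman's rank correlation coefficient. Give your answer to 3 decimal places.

-0.200

Rank g: 5, 2, 4, 3, 1
Rank h: 3, 2, 4, 1, 5
d = rank(g) − rank(h): 2, 0, 0, 2, -4; Σd² = 24
ρ = 1 − 6Σd² / [n(n²−1)] = 1 − 6×24 / (5×24) = 1 − 144/120 ≈ -0.200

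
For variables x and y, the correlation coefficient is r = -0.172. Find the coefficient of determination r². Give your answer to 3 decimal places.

r² = (-0.172)² = 0.030

0.030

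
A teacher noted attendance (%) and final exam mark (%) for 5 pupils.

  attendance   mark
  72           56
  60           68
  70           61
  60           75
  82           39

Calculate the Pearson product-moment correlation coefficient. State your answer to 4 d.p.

n = 5, Σx = 344, Σy = 299, Σx² = 24008, Σy² = 18627, Σxy = 20080
nΣxy − ΣxΣy = 100400 − 102856 = -2456
nΣx² − (Σx)² = 120040 − 118336 = 1704; nΣy² − (Σy)² = 93135 − 89401 = 3734
r = -2456 / √(1704 × 3734) = -2456 / 2522.4464 ≈ -0.9737

-0.9737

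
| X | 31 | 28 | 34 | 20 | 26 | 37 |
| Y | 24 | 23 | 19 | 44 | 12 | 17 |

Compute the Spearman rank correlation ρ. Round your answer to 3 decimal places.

-0.371

Rank X: 4, 3, 5, 1, 2, 6
Rank Y: 5, 4, 3, 6, 1, 2
d = rank(X) − rank(Y): -1, -1, 2, -5, 1, 4; Σd² = 48
ρ = 1 − 6Σd² / [n(n²−1)] = 1 − 6×48 / (6×35) = 1 − 288/210 ≈ -0.371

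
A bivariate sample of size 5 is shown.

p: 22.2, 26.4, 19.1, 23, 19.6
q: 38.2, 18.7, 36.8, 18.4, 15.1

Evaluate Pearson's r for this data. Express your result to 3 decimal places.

n = 5, Σp = 110.3, Σq = 127.2, Σp² = 2467.77, Σq² = 3729.74, Σpq = 2763.76
nΣpq − ΣpΣq = 13818.8 − 14030.16 = -211.36
nΣp² − (Σp)² = 12338.85 − 12166.09 = 172.76; nΣq² − (Σq)² = 18648.7 − 16179.84 = 2468.86
r = -211.36 / √(172.76 × 2468.86) = -211.36 / 653.0852 ≈ -0.324

-0.324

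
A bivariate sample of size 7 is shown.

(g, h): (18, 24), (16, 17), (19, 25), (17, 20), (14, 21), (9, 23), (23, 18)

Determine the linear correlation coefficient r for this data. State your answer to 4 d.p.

n = 7, Σg = 116, Σh = 148, Σg² = 2036, Σh² = 3184, Σgh = 2434
nΣgh − ΣgΣh = 17038 − 17168 = -130
nΣg² − (Σg)² = 14252 − 13456 = 796; nΣh² − (Σh)² = 22288 − 21904 = 384
r = -130 / √(796 × 384) = -130 / 552.8689 ≈ -0.2351

-0.2351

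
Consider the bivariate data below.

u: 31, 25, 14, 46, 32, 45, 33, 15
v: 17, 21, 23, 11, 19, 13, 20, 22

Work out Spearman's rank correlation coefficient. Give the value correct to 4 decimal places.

Rank u: 4, 3, 1, 8, 5, 7, 6, 2
Rank v: 3, 6, 8, 1, 4, 2, 5, 7
d = rank(u) − rank(v): 1, -3, -7, 7, 1, 5, 1, -5; Σd² = 160
ρ = 1 − 6Σd² / [n(n²−1)] = 1 − 6×160 / (8×63) = 1 − 960/504 ≈ -0.9048

-0.9048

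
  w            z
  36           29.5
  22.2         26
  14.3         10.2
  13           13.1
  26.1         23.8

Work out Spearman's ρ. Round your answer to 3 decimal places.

0.800

Rank w: 5, 3, 2, 1, 4
Rank z: 5, 4, 1, 2, 3
d = rank(w) − rank(z): 0, -1, 1, -1, 1; Σd² = 4
ρ = 1 − 6Σd² / [n(n²−1)] = 1 − 6×4 / (5×24) = 1 − 24/120 ≈ 0.800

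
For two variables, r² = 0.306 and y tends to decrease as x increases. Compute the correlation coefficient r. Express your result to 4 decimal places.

-0.5532

|r| = √0.306 = 0.5532
The association is negative, so r = −0.5532.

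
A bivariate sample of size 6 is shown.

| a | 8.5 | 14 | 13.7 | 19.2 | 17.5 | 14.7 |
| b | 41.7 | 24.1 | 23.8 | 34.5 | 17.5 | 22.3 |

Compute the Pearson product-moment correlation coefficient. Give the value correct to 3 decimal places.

-0.475

n = 6, Σa = 87.6, Σb = 163.9, Σa² = 1346.92, Σb² = 4879.93, Σab = 2314.37
nΣab − ΣaΣb = 13886.22 − 14357.64 = -471.42
nΣa² − (Σa)² = 8081.52 − 7673.76 = 407.76; nΣb² − (Σb)² = 29279.58 − 26863.21 = 2416.37
r = -471.42 / √(407.76 × 2416.37) = -471.42 / 992.6223 ≈ -0.475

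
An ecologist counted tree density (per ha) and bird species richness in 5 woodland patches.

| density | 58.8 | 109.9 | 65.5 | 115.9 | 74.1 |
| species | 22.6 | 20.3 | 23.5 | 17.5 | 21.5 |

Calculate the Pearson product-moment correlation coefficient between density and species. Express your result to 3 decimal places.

n = 5, Σx = 424.2, Σy = 105.4, Σx² = 38749.32, Σy² = 2243.6, Σxy = 8720.5
nΣxy − ΣxΣy = 43602.5 − 44710.68 = -1108.18
nΣx² − (Σx)² = 193746.6 − 179945.64 = 13800.96; nΣy² − (Σy)² = 11218 − 11109.16 = 108.84
r = -1108.18 / √(13800.96 × 108.84) = -1108.18 / 1225.6005 ≈ -0.904

-0.904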